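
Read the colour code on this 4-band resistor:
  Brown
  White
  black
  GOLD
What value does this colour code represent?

19 Ω

Brown → 1 (first significant figure)
White → 9 (second significant figure)
Black → ×1 multiplier
19 × 1 = 19 Ω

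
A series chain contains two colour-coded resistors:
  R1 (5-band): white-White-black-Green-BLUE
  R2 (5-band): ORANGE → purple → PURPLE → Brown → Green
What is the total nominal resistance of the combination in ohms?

99003770 Ω

R1: white, white, black → 990; green ×10^5 → 99000000 Ω.
R2: orange, violet, violet → 377; brown ×10 → 3770 Ω.
Series: 99000000 + 3770 = 99003770 Ω.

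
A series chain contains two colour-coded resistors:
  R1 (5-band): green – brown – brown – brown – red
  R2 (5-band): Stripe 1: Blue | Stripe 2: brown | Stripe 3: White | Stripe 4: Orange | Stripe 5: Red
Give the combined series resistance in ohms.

R1: green, brown, brown → 511; brown ×10 → 5110 Ω.
R2: blue, brown, white → 619; orange ×10^3 → 619000 Ω.
Series: 5110 + 619000 = 624110 Ω.

624110 Ω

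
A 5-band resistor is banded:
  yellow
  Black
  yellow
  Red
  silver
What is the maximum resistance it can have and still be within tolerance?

Yellow → 4 (first significant figure)
Black → 0 (second significant figure)
Yellow → 4 (third significant figure)
Red → ×10^2 multiplier
Silver → ±10% tolerance
404 × 100 = 40400 Ω
Maximum = 40400 × (1 + 10/100) = 44440 Ω.

44440 Ω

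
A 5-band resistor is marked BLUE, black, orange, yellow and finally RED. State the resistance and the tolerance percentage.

6030000 Ω ±2%

Blue → 6 (first significant figure)
Black → 0 (second significant figure)
Orange → 3 (third significant figure)
Yellow → ×10^4 multiplier
Red → ±2% tolerance
603 × 10000 = 6030000 Ω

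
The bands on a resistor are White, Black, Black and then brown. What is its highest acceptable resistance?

90.9 Ω

White → 9 (first significant figure)
Black → 0 (second significant figure)
Black → ×1 multiplier
Brown → ±1% tolerance
90 × 1 = 90 Ω
Highest = 90 × (1 + 1/100) = 90.9 Ω.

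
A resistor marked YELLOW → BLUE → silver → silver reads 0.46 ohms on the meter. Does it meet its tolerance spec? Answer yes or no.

yes

Yellow → 4 (first significant figure)
Blue → 6 (second significant figure)
Silver → ×0.01 multiplier
Silver → ±10% tolerance
46 × 0.01 = 0.46 Ω
Allowed range: 0.414 Ω to 0.506 Ω.
0.46 ohms lies inside that range.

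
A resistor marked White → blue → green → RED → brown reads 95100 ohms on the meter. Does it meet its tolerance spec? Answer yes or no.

no

White → 9 (first significant figure)
Blue → 6 (second significant figure)
Green → 5 (third significant figure)
Red → ×10^2 multiplier
Brown → ±1% tolerance
965 × 100 = 96500 Ω
Allowed range: 95535 Ω to 97465 Ω.
95100 ohms lies outside that range.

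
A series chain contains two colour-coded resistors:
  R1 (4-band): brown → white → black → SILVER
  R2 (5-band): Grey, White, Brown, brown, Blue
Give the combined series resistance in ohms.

R1: brown, white → 19; black ×1 → 19 Ω.
R2: grey, white, brown → 891; brown ×10 → 8910 Ω.
Series: 19 + 8910 = 8929 Ω.

8929 Ω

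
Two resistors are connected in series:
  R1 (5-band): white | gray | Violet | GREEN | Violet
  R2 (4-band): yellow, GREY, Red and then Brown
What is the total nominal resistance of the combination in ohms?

98704800 Ω

R1: white, grey, violet → 987; green ×10^5 → 98700000 Ω.
R2: yellow, grey → 48; red ×10^2 → 4800 Ω.
Series: 98700000 + 4800 = 98704800 Ω.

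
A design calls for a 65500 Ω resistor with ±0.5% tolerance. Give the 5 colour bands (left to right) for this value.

blue, green, green, red, green

65500 Ω = 655 × 10^2.
6 → blue
5 → green
5 → green
Multiplier 10^2 → red.
±0.5% tolerance → green.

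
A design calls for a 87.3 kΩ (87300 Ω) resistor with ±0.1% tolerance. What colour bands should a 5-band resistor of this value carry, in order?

grey, violet, orange, red, violet

87300 Ω = 873 × 10^2.
8 → grey
7 → violet
3 → orange
Multiplier 10^2 → red.
±0.1% tolerance → violet.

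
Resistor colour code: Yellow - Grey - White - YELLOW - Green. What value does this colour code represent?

Yellow → 4 (first significant figure)
Grey → 8 (second significant figure)
White → 9 (third significant figure)
Yellow → ×10^4 multiplier
489 × 10000 = 4890000 Ω

4890000 Ω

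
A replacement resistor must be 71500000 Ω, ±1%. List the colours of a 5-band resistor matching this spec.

violet, brown, green, green, brown

71500000 Ω = 715 × 10^5.
7 → violet
1 → brown
5 → green
Multiplier 10^5 → green.
±1% tolerance → brown.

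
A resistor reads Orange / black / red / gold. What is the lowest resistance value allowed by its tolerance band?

Orange → 3 (first significant figure)
Black → 0 (second significant figure)
Red → ×10^2 multiplier
Gold → ±5% tolerance
30 × 100 = 3000 Ω
Lowest = 3000 × (1 − 5/100) = 2850 Ω.

2850 Ω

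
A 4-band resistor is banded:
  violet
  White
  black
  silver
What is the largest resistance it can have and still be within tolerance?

Violet → 7 (first significant figure)
White → 9 (second significant figure)
Black → ×1 multiplier
Silver → ±10% tolerance
79 × 1 = 79 Ω
Largest = 79 × (1 + 10/100) = 86.9 Ω.

86.9 Ω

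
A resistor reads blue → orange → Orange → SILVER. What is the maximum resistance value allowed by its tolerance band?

Blue → 6 (first significant figure)
Orange → 3 (second significant figure)
Orange → ×10^3 multiplier
Silver → ±10% tolerance
63 × 1000 = 63000 Ω
Maximum = 63000 × (1 + 10/100) = 69300 Ω.

69300 Ω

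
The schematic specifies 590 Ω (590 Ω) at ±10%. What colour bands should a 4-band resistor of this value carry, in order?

green, white, brown, silver

590 Ω = 59 × 10^1.
5 → green
9 → white
Multiplier 10^1 → brown.
±10% tolerance → silver.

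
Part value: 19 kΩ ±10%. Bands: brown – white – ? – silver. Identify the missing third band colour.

orange

19000 Ω = 19 × 10^3.
The third band is the multiplier, 10^3, which is orange.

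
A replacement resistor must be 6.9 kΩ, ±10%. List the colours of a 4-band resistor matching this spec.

blue, white, red, silver

6900 Ω = 69 × 10^2.
6 → blue
9 → white
Multiplier 10^2 → red.
±10% tolerance → silver.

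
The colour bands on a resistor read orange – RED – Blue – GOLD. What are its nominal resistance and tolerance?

32000000 Ω ±5%

Orange → 3 (first significant figure)
Red → 2 (second significant figure)
Blue → ×10^6 multiplier
Gold → ±5% tolerance
32 × 1000000 = 32000000 Ω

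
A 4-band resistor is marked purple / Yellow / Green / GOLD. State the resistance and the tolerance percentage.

Violet → 7 (first significant figure)
Yellow → 4 (second significant figure)
Green → ×10^5 multiplier
Gold → ±5% tolerance
74 × 100000 = 7400000 Ω

7400000 Ω ±5%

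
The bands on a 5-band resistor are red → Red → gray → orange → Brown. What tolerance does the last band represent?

±1%

The last band, brown, is the tolerance band.
Brown corresponds to ±1%.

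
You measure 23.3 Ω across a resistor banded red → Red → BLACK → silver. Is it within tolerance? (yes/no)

Red → 2 (first significant figure)
Red → 2 (second significant figure)
Black → ×1 multiplier
Silver → ±10% tolerance
22 × 1 = 22 Ω
Allowed range: 19.8 Ω to 24.2 Ω.
23.3 Ω lies inside that range.

yes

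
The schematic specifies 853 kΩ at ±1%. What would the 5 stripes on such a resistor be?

grey, green, orange, orange, brown

853000 Ω = 853 × 10^3.
8 → grey
5 → green
3 → orange
Multiplier 10^3 → orange.
±1% tolerance → brown.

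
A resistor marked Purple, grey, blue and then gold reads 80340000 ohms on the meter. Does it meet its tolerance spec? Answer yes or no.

yes

Violet → 7 (first significant figure)
Grey → 8 (second significant figure)
Blue → ×10^6 multiplier
Gold → ±5% tolerance
78 × 1000000 = 78000000 Ω
Allowed range: 74100000 Ω to 81900000 Ω.
80340000 ohms lies inside that range.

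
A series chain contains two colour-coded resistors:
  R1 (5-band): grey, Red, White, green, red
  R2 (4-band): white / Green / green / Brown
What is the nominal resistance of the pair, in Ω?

92400000 Ω

R1: grey, red, white → 829; green ×10^5 → 82900000 Ω.
R2: white, green → 95; green ×10^5 → 9500000 Ω.
Series: 82900000 + 9500000 = 92400000 Ω.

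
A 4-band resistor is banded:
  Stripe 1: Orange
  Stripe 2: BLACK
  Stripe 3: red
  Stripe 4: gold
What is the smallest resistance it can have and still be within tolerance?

2850 Ω

Orange → 3 (first significant figure)
Black → 0 (second significant figure)
Red → ×10^2 multiplier
Gold → ±5% tolerance
30 × 100 = 3000 Ω
Smallest = 3000 × (1 − 5/100) = 2850 Ω.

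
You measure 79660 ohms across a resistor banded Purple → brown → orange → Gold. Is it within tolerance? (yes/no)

no

Violet → 7 (first significant figure)
Brown → 1 (second significant figure)
Orange → ×10^3 multiplier
Gold → ±5% tolerance
71 × 1000 = 71000 Ω
Allowed range: 67450 Ω to 74550 Ω.
79660 ohms lies outside that range.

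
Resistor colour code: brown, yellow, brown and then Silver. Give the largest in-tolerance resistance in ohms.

154 Ω

Brown → 1 (first significant figure)
Yellow → 4 (second significant figure)
Brown → ×10 multiplier
Silver → ±10% tolerance
14 × 10 = 140 Ω
Largest = 140 × (1 + 10/100) = 154 Ω.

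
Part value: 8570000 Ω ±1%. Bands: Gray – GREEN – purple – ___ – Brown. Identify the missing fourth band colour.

8570000 Ω = 857 × 10^4.
The fourth band is the multiplier, 10^4, which is yellow.

yellow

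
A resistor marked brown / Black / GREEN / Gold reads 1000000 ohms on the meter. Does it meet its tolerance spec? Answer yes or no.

Brown → 1 (first significant figure)
Black → 0 (second significant figure)
Green → ×10^5 multiplier
Gold → ±5% tolerance
10 × 100000 = 1000000 Ω
Allowed range: 950000 Ω to 1050000 Ω.
1000000 ohms lies inside that range.

yes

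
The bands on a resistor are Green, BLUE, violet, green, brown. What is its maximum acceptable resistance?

Green → 5 (first significant figure)
Blue → 6 (second significant figure)
Violet → 7 (third significant figure)
Green → ×10^5 multiplier
Brown → ±1% tolerance
567 × 100000 = 56700000 Ω
Maximum = 56700000 × (1 + 1/100) = 57267000 Ω.

57267000 Ω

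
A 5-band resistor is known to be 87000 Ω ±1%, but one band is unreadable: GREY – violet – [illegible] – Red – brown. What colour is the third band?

87000 Ω = 870 × 10^2.
The third band gives digit 0 of the significand, and 0 is black.

black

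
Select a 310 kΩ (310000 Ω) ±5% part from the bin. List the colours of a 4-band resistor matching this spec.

310000 Ω = 31 × 10^4.
3 → orange
1 → brown
Multiplier 10^4 → yellow.
±5% tolerance → gold.

orange, brown, yellow, gold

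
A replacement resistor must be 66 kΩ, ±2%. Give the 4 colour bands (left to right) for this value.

66000 Ω = 66 × 10^3.
6 → blue
6 → blue
Multiplier 10^3 → orange.
±2% tolerance → red.

blue, blue, orange, red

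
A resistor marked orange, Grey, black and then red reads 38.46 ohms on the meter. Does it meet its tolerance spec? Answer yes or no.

yes

Orange → 3 (first significant figure)
Grey → 8 (second significant figure)
Black → ×1 multiplier
Red → ±2% tolerance
38 × 1 = 38 Ω
Allowed range: 37.24 Ω to 38.76 Ω.
38.46 ohms lies inside that range.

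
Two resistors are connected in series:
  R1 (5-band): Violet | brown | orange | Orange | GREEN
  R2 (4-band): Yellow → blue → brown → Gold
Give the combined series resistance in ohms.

713460 Ω

R1: violet, brown, orange → 713; orange ×10^3 → 713000 Ω.
R2: yellow, blue → 46; brown ×10 → 460 Ω.
Series: 713000 + 460 = 713460 Ω.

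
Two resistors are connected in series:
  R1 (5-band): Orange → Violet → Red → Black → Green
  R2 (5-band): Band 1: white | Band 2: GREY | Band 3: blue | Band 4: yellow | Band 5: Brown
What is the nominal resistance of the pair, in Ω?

R1: orange, violet, red → 372; black ×1 → 372 Ω.
R2: white, grey, blue → 986; yellow ×10^4 → 9860000 Ω.
Series: 372 + 9860000 = 9860372 Ω.

9860372 Ω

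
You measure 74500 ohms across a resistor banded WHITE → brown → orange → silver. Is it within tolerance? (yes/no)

White → 9 (first significant figure)
Brown → 1 (second significant figure)
Orange → ×10^3 multiplier
Silver → ±10% tolerance
91 × 1000 = 91000 Ω
Allowed range: 81900 Ω to 100100 Ω.
74500 ohms lies outside that range.

no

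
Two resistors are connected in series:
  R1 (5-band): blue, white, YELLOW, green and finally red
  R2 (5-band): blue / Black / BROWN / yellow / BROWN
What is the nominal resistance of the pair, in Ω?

75410000 Ω

R1: blue, white, yellow → 694; green ×10^5 → 69400000 Ω.
R2: blue, black, brown → 601; yellow ×10^4 → 6010000 Ω.
Series: 69400000 + 6010000 = 75410000 Ω.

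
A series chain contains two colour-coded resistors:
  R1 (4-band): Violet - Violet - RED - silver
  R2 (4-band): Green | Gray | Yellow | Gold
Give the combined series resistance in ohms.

587700 Ω

R1: violet, violet → 77; red ×10^2 → 7700 Ω.
R2: green, grey → 58; yellow ×10^4 → 580000 Ω.
Series: 7700 + 580000 = 587700 Ω.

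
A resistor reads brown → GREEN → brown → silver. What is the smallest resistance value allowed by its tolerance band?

Brown → 1 (first significant figure)
Green → 5 (second significant figure)
Brown → ×10 multiplier
Silver → ±10% tolerance
15 × 10 = 150 Ω
Smallest = 150 × (1 − 10/100) = 135 Ω.

135 Ω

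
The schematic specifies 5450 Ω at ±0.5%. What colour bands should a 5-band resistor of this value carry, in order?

5450 Ω = 545 × 10^1.
5 → green
4 → yellow
5 → green
Multiplier 10^1 → brown.
±0.5% tolerance → green.

green, yellow, green, brown, green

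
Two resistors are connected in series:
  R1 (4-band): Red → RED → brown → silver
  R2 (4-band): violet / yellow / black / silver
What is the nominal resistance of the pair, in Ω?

294 Ω

R1: red, red → 22; brown ×10 → 220 Ω.
R2: violet, yellow → 74; black ×1 → 74 Ω.
Series: 220 + 74 = 294 Ω.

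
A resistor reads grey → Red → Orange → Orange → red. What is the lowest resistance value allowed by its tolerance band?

806540 Ω

Grey → 8 (first significant figure)
Red → 2 (second significant figure)
Orange → 3 (third significant figure)
Orange → ×10^3 multiplier
Red → ±2% tolerance
823 × 1000 = 823000 Ω
Lowest = 823000 × (1 − 2/100) = 806540 Ω.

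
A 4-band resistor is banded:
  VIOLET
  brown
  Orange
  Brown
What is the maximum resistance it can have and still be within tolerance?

Violet → 7 (first significant figure)
Brown → 1 (second significant figure)
Orange → ×10^3 multiplier
Brown → ±1% tolerance
71 × 1000 = 71000 Ω
Maximum = 71000 × (1 + 1/100) = 71710 Ω.

71710 Ω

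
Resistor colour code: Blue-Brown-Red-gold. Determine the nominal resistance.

6100 Ω

Blue → 6 (first significant figure)
Brown → 1 (second significant figure)
Red → ×10^2 multiplier
61 × 100 = 6100 Ω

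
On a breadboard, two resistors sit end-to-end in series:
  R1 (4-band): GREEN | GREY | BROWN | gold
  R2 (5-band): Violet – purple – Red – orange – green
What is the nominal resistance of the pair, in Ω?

772580 Ω

R1: green, grey → 58; brown ×10 → 580 Ω.
R2: violet, violet, red → 772; orange ×10^3 → 772000 Ω.
Series: 580 + 772000 = 772580 Ω.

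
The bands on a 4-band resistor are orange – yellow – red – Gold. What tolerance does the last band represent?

The last band, gold, is the tolerance band.
Gold corresponds to ±5%.

±5%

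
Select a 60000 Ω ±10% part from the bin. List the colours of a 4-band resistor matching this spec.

60000 Ω = 60 × 10^3.
6 → blue
0 → black
Multiplier 10^3 → orange.
±10% tolerance → silver.

blue, black, orange, silver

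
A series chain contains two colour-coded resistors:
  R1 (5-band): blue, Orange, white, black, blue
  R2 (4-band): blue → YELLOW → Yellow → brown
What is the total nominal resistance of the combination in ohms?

R1: blue, orange, white → 639; black ×1 → 639 Ω.
R2: blue, yellow → 64; yellow ×10^4 → 640000 Ω.
Series: 639 + 640000 = 640639 Ω.

640639 Ω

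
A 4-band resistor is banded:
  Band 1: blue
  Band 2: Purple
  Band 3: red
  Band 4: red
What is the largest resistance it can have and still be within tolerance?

Blue → 6 (first significant figure)
Violet → 7 (second significant figure)
Red → ×10^2 multiplier
Red → ±2% tolerance
67 × 100 = 6700 Ω
Largest = 6700 × (1 + 2/100) = 6834 Ω.

6834 Ω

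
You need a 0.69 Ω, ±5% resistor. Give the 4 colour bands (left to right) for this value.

blue, white, silver, gold

0.69 Ω = 69 × 10^-2.
6 → blue
9 → white
Multiplier 10^-2 → silver.
±5% tolerance → gold.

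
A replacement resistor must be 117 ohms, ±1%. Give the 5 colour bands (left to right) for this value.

brown, brown, violet, black, brown

117 Ω = 117 × 10^0.
1 → brown
1 → brown
7 → violet
Multiplier 10^0 → black.
±1% tolerance → brown.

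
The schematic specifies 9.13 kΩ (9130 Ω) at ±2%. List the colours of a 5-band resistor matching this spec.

9130 Ω = 913 × 10^1.
9 → white
1 → brown
3 → orange
Multiplier 10^1 → brown.
±2% tolerance → red.

white, brown, orange, brown, red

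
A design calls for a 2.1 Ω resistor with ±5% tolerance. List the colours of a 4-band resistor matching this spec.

2.1 Ω = 21 × 10^-1.
2 → red
1 → brown
Multiplier 10^-1 → gold.
±5% tolerance → gold.

red, brown, gold, gold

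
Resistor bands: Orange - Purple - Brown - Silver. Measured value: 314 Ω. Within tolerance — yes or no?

no

Orange → 3 (first significant figure)
Violet → 7 (second significant figure)
Brown → ×10 multiplier
Silver → ±10% tolerance
37 × 10 = 370 Ω
Allowed range: 333 Ω to 407 Ω.
314 Ω lies outside that range.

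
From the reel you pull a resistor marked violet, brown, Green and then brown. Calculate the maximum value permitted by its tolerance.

Violet → 7 (first significant figure)
Brown → 1 (second significant figure)
Green → ×10^5 multiplier
Brown → ±1% tolerance
71 × 100000 = 7100000 Ω
Maximum = 7100000 × (1 + 1/100) = 7171000 Ω.

7171000 Ω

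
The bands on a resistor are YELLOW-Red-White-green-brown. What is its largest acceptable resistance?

43329000 Ω

Yellow → 4 (first significant figure)
Red → 2 (second significant figure)
White → 9 (third significant figure)
Green → ×10^5 multiplier
Brown → ±1% tolerance
429 × 100000 = 42900000 Ω
Largest = 42900000 × (1 + 1/100) = 43329000 Ω.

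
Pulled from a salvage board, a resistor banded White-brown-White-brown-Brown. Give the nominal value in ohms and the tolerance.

9190 Ω ±1%

White → 9 (first significant figure)
Brown → 1 (second significant figure)
White → 9 (third significant figure)
Brown → ×10 multiplier
Brown → ±1% tolerance
919 × 10 = 9190 Ω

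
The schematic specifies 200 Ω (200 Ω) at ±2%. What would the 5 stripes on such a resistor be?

red, black, black, black, red

200 Ω = 200 × 10^0.
2 → red
0 → black
0 → black
Multiplier 10^0 → black.
±2% tolerance → red.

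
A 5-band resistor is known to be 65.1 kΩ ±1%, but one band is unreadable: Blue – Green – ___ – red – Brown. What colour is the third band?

brown

65100 Ω = 651 × 10^2.
The third band gives digit 1 of the significand, and 1 is brown.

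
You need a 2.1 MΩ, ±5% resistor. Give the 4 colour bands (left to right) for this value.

red, brown, green, gold

2100000 Ω = 21 × 10^5.
2 → red
1 → brown
Multiplier 10^5 → green.
±5% tolerance → gold.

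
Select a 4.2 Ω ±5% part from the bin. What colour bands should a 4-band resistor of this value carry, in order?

4.2 Ω = 42 × 10^-1.
4 → yellow
2 → red
Multiplier 10^-1 → gold.
±5% tolerance → gold.

yellow, red, gold, gold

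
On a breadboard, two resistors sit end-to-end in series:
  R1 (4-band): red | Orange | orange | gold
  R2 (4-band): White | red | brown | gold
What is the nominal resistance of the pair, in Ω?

R1: red, orange → 23; orange ×10^3 → 23000 Ω.
R2: white, red → 92; brown ×10 → 920 Ω.
Series: 23000 + 920 = 23920 Ω.

23920 Ω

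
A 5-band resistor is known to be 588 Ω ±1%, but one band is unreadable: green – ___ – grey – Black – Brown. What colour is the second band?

588 Ω = 588 × 10^0.
The second band gives digit 8 of the significand, and 8 is grey.

grey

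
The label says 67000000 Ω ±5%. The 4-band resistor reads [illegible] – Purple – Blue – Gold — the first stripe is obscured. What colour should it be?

blue

67000000 Ω = 67 × 10^6.
The first band gives digit 6 of the significand, and 6 is blue.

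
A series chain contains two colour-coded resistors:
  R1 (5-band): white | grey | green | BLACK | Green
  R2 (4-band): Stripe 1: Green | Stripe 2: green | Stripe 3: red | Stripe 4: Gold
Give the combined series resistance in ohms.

R1: white, grey, green → 985; black ×1 → 985 Ω.
R2: green, green → 55; red ×10^2 → 5500 Ω.
Series: 985 + 5500 = 6485 Ω.

6485 Ω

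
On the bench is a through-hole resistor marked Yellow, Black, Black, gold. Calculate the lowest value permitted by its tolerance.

38 Ω

Yellow → 4 (first significant figure)
Black → 0 (second significant figure)
Black → ×1 multiplier
Gold → ±5% tolerance
40 × 1 = 40 Ω
Lowest = 40 × (1 − 5/100) = 38 Ω.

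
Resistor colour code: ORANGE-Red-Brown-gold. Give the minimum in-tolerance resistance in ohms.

304 Ω

Orange → 3 (first significant figure)
Red → 2 (second significant figure)
Brown → ×10 multiplier
Gold → ±5% tolerance
32 × 10 = 320 Ω
Minimum = 320 × (1 − 5/100) = 304 Ω.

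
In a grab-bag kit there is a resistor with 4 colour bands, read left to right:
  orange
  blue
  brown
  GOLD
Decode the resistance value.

Orange → 3 (first significant figure)
Blue → 6 (second significant figure)
Brown → ×10 multiplier
36 × 10 = 360 Ω

360 Ω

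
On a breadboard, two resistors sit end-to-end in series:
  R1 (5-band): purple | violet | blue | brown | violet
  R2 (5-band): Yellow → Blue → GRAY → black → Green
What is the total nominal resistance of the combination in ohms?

8228 Ω

R1: violet, violet, blue → 776; brown ×10 → 7760 Ω.
R2: yellow, blue, grey → 468; black ×1 → 468 Ω.
Series: 7760 + 468 = 8228 Ω.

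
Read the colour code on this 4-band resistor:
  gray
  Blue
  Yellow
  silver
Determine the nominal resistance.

Grey → 8 (first significant figure)
Blue → 6 (second significant figure)
Yellow → ×10^4 multiplier
86 × 10000 = 860000 Ω

860000 Ω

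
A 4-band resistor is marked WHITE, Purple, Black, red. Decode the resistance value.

97 Ω

White → 9 (first significant figure)
Violet → 7 (second significant figure)
Black → ×1 multiplier
97 × 1 = 97 Ω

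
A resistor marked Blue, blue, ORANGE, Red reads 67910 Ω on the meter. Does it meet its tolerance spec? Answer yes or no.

Blue → 6 (first significant figure)
Blue → 6 (second significant figure)
Orange → ×10^3 multiplier
Red → ±2% tolerance
66 × 1000 = 66000 Ω
Allowed range: 64680 Ω to 67320 Ω.
67910 Ω lies outside that range.

no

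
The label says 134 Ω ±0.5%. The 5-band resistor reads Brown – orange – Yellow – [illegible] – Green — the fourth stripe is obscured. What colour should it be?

134 Ω = 134 × 10^0.
The fourth band is the multiplier, 10^0, which is black.

black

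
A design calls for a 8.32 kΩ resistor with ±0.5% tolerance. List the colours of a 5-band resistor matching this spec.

grey, orange, red, brown, green

8320 Ω = 832 × 10^1.
8 → grey
3 → orange
2 → red
Multiplier 10^1 → brown.
±0.5% tolerance → green.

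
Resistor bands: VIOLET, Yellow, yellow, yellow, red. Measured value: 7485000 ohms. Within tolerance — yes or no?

Violet → 7 (first significant figure)
Yellow → 4 (second significant figure)
Yellow → 4 (third significant figure)
Yellow → ×10^4 multiplier
Red → ±2% tolerance
744 × 10000 = 7440000 Ω
Allowed range: 7291200 Ω to 7588800 Ω.
7485000 ohms lies inside that range.

yes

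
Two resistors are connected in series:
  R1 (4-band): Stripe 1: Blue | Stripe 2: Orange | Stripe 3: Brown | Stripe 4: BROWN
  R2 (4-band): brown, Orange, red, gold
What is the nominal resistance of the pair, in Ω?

R1: blue, orange → 63; brown ×10 → 630 Ω.
R2: brown, orange → 13; red ×10^2 → 1300 Ω.
Series: 630 + 1300 = 1930 Ω.

1930 Ω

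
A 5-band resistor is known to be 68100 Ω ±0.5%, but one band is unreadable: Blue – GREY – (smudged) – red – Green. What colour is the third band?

68100 Ω = 681 × 10^2.
The third band gives digit 1 of the significand, and 1 is brown.

brown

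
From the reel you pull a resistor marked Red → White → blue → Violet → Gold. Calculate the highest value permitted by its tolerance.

Red → 2 (first significant figure)
White → 9 (second significant figure)
Blue → 6 (third significant figure)
Violet → ×10^7 multiplier
Gold → ±5% tolerance
296 × 10000000 = 2960000000 Ω
Highest = 2960000000 × (1 + 5/100) = 3108000000 Ω.

3108000000 Ω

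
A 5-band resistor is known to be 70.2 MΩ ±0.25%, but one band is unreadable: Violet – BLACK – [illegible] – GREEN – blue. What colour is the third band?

70200000 Ω = 702 × 10^5.
The third band gives digit 2 of the significand, and 2 is red.

red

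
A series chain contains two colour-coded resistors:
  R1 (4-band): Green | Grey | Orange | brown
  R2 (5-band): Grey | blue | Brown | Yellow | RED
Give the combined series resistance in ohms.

R1: green, grey → 58; orange ×10^3 → 58000 Ω.
R2: grey, blue, brown → 861; yellow ×10^4 → 8610000 Ω.
Series: 58000 + 8610000 = 8668000 Ω.

8668000 Ω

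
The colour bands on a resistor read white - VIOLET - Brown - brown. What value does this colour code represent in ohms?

White → 9 (first significant figure)
Violet → 7 (second significant figure)
Brown → ×10 multiplier
97 × 10 = 970 Ω

970 Ω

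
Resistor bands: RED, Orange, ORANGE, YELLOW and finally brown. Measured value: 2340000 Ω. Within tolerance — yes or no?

yes

Red → 2 (first significant figure)
Orange → 3 (second significant figure)
Orange → 3 (third significant figure)
Yellow → ×10^4 multiplier
Brown → ±1% tolerance
233 × 10000 = 2330000 Ω
Allowed range: 2306700 Ω to 2353300 Ω.
2340000 Ω lies inside that range.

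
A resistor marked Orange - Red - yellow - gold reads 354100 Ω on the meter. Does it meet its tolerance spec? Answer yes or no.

Orange → 3 (first significant figure)
Red → 2 (second significant figure)
Yellow → ×10^4 multiplier
Gold → ±5% tolerance
32 × 10000 = 320000 Ω
Allowed range: 304000 Ω to 336000 Ω.
354100 Ω lies outside that range.

no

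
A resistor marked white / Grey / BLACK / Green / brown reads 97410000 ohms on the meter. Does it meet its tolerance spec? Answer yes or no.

yes

White → 9 (first significant figure)
Grey → 8 (second significant figure)
Black → 0 (third significant figure)
Green → ×10^5 multiplier
Brown → ±1% tolerance
980 × 100000 = 98000000 Ω
Allowed range: 97020000 Ω to 98980000 Ω.
97410000 ohms lies inside that range.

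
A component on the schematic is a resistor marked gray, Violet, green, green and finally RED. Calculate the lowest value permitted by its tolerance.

Grey → 8 (first significant figure)
Violet → 7 (second significant figure)
Green → 5 (third significant figure)
Green → ×10^5 multiplier
Red → ±2% tolerance
875 × 100000 = 87500000 Ω
Lowest = 87500000 × (1 − 2/100) = 85750000 Ω.

85750000 Ω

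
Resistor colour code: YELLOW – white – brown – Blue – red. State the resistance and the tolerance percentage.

Yellow → 4 (first significant figure)
White → 9 (second significant figure)
Brown → 1 (third significant figure)
Blue → ×10^6 multiplier
Red → ±2% tolerance
491 × 1000000 = 491000000 Ω

491000000 Ω ±2%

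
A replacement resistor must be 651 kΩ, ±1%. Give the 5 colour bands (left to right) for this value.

651000 Ω = 651 × 10^3.
6 → blue
5 → green
1 → brown
Multiplier 10^3 → orange.
±1% tolerance → brown.

blue, green, brown, orange, brown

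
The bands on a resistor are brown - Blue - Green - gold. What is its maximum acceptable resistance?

Brown → 1 (first significant figure)
Blue → 6 (second significant figure)
Green → ×10^5 multiplier
Gold → ±5% tolerance
16 × 100000 = 1600000 Ω
Maximum = 1600000 × (1 + 5/100) = 1680000 Ω.

1680000 Ω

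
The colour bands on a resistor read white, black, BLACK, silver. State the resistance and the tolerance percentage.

White → 9 (first significant figure)
Black → 0 (second significant figure)
Black → ×1 multiplier
Silver → ±10% tolerance
90 × 1 = 90 Ω

90 Ω ±10%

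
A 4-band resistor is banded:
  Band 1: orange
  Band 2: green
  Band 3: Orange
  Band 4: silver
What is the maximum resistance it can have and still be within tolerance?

38500 Ω

Orange → 3 (first significant figure)
Green → 5 (second significant figure)
Orange → ×10^3 multiplier
Silver → ±10% tolerance
35 × 1000 = 35000 Ω
Maximum = 35000 × (1 + 10/100) = 38500 Ω.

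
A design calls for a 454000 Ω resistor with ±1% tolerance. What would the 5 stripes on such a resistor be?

454000 Ω = 454 × 10^3.
4 → yellow
5 → green
4 → yellow
Multiplier 10^3 → orange.
±1% tolerance → brown.

yellow, green, yellow, orange, brown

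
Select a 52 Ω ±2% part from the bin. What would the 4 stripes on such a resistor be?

52 Ω = 52 × 10^0.
5 → green
2 → red
Multiplier 10^0 → black.
±2% tolerance → red.

green, red, black, red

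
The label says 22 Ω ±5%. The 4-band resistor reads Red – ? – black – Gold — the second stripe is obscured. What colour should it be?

22 Ω = 22 × 10^0.
The second band gives digit 2 of the significand, and 2 is red.

red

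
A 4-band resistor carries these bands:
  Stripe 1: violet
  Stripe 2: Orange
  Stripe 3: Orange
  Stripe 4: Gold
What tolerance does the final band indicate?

The last band, gold, is the tolerance band.
Gold corresponds to ±5%.

±5%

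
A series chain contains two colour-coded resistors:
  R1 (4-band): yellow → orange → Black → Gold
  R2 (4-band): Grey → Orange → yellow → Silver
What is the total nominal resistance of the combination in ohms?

830043 Ω

R1: yellow, orange → 43; black ×1 → 43 Ω.
R2: grey, orange → 83; yellow ×10^4 → 830000 Ω.
Series: 43 + 830000 = 830043 Ω.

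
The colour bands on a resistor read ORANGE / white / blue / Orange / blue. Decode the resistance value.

Orange → 3 (first significant figure)
White → 9 (second significant figure)
Blue → 6 (third significant figure)
Orange → ×10^3 multiplier
396 × 1000 = 396000 Ω

396000 Ω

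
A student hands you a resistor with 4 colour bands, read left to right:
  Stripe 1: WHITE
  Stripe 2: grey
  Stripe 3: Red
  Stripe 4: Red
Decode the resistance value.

White → 9 (first significant figure)
Grey → 8 (second significant figure)
Red → ×10^2 multiplier
98 × 100 = 9800 Ω

9800 Ω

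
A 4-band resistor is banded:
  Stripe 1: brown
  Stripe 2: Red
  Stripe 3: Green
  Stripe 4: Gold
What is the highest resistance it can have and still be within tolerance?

1260000 Ω

Brown → 1 (first significant figure)
Red → 2 (second significant figure)
Green → ×10^5 multiplier
Gold → ±5% tolerance
12 × 100000 = 1200000 Ω
Highest = 1200000 × (1 + 5/100) = 1260000 Ω.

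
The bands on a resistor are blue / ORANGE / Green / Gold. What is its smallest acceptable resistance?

Blue → 6 (first significant figure)
Orange → 3 (second significant figure)
Green → ×10^5 multiplier
Gold → ±5% tolerance
63 × 100000 = 6300000 Ω
Smallest = 6300000 × (1 − 5/100) = 5985000 Ω.

5985000 Ω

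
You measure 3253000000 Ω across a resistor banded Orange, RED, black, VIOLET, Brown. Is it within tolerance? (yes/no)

no

Orange → 3 (first significant figure)
Red → 2 (second significant figure)
Black → 0 (third significant figure)
Violet → ×10^7 multiplier
Brown → ±1% tolerance
320 × 10000000 = 3200000000 Ω
Allowed range: 3168000000 Ω to 3232000000 Ω.
3253000000 Ω lies outside that range.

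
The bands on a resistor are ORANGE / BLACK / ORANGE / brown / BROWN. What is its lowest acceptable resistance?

Orange → 3 (first significant figure)
Black → 0 (second significant figure)
Orange → 3 (third significant figure)
Brown → ×10 multiplier
Brown → ±1% tolerance
303 × 10 = 3030 Ω
Lowest = 3030 × (1 − 1/100) = 2999.7 Ω.

2999.7 Ω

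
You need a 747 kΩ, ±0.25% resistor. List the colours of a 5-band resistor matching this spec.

747000 Ω = 747 × 10^3.
7 → violet
4 → yellow
7 → violet
Multiplier 10^3 → orange.
±0.25% tolerance → blue.

violet, yellow, violet, orange, blue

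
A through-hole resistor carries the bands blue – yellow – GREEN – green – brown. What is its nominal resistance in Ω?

64500000 Ω

Blue → 6 (first significant figure)
Yellow → 4 (second significant figure)
Green → 5 (third significant figure)
Green → ×10^5 multiplier
645 × 100000 = 64500000 Ω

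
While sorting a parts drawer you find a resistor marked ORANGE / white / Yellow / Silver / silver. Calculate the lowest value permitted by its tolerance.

3.546 Ω

Orange → 3 (first significant figure)
White → 9 (second significant figure)
Yellow → 4 (third significant figure)
Silver → ×0.01 multiplier
Silver → ±10% tolerance
394 × 0.01 = 3.94 Ω
Lowest = 3.94 × (1 − 10/100) = 3.546 Ω.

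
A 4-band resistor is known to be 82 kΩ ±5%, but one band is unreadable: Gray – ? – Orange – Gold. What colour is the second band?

red

82000 Ω = 82 × 10^3.
The second band gives digit 2 of the significand, and 2 is red.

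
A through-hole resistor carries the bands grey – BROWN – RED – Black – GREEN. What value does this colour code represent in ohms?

Grey → 8 (first significant figure)
Brown → 1 (second significant figure)
Red → 2 (third significant figure)
Black → ×1 multiplier
812 × 1 = 812 Ω

812 Ω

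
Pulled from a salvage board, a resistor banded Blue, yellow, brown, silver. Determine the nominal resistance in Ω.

Blue → 6 (first significant figure)
Yellow → 4 (second significant figure)
Brown → ×10 multiplier
64 × 10 = 640 Ω

640 Ω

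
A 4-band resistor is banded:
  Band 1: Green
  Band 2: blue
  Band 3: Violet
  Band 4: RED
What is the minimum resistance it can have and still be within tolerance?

548800000 Ω

Green → 5 (first significant figure)
Blue → 6 (second significant figure)
Violet → ×10^7 multiplier
Red → ±2% tolerance
56 × 10000000 = 560000000 Ω
Minimum = 560000000 × (1 − 2/100) = 548800000 Ω.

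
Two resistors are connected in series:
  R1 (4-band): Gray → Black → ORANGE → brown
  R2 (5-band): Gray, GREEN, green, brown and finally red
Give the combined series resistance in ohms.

R1: grey, black → 80; orange ×10^3 → 80000 Ω.
R2: grey, green, green → 855; brown ×10 → 8550 Ω.
Series: 80000 + 8550 = 88550 Ω.

88550 Ω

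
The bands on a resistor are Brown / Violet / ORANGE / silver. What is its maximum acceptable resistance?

18700 Ω

Brown → 1 (first significant figure)
Violet → 7 (second significant figure)
Orange → ×10^3 multiplier
Silver → ±10% tolerance
17 × 1000 = 17000 Ω
Maximum = 17000 × (1 + 10/100) = 18700 Ω.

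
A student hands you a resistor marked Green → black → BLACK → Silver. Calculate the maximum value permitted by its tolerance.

Green → 5 (first significant figure)
Black → 0 (second significant figure)
Black → ×1 multiplier
Silver → ±10% tolerance
50 × 1 = 50 Ω
Maximum = 50 × (1 + 10/100) = 55 Ω.

55 Ω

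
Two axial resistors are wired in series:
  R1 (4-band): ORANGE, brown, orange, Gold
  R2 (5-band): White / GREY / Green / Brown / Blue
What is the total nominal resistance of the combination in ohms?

40850 Ω

R1: orange, brown → 31; orange ×10^3 → 31000 Ω.
R2: white, grey, green → 985; brown ×10 → 9850 Ω.
Series: 31000 + 9850 = 40850 Ω.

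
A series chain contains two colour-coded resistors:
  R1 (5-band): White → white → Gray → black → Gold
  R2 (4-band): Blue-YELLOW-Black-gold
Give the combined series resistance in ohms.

1062 Ω

R1: white, white, grey → 998; black ×1 → 998 Ω.
R2: blue, yellow → 64; black ×1 → 64 Ω.
Series: 998 + 64 = 1062 Ω.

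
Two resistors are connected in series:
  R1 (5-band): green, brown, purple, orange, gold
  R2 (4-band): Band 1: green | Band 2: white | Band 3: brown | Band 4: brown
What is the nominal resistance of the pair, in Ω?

517590 Ω

R1: green, brown, violet → 517; orange ×10^3 → 517000 Ω.
R2: green, white → 59; brown ×10 → 590 Ω.
Series: 517000 + 590 = 517590 Ω.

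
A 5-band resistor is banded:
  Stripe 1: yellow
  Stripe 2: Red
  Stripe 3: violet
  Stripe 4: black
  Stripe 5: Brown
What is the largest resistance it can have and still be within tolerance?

Yellow → 4 (first significant figure)
Red → 2 (second significant figure)
Violet → 7 (third significant figure)
Black → ×1 multiplier
Brown → ±1% tolerance
427 × 1 = 427 Ω
Largest = 427 × (1 + 1/100) = 431.27 Ω.

431.27 Ω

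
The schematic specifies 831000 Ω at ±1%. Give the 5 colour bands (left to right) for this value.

831000 Ω = 831 × 10^3.
8 → grey
3 → orange
1 → brown
Multiplier 10^3 → orange.
±1% tolerance → brown.

grey, orange, brown, orange, brown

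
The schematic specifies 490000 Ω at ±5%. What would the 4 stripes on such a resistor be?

490000 Ω = 49 × 10^4.
4 → yellow
9 → white
Multiplier 10^4 → yellow.
±5% tolerance → gold.

yellow, white, yellow, gold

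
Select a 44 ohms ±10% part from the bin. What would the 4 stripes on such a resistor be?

yellow, yellow, black, silver

44 Ω = 44 × 10^0.
4 → yellow
4 → yellow
Multiplier 10^0 → black.
±10% tolerance → silver.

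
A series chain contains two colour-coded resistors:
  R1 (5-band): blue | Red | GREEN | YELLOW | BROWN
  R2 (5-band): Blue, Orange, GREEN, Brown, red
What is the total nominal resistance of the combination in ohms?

R1: blue, red, green → 625; yellow ×10^4 → 6250000 Ω.
R2: blue, orange, green → 635; brown ×10 → 6350 Ω.
Series: 6250000 + 6350 = 6256350 Ω.

6256350 Ω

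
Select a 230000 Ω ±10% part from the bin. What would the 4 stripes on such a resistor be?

230000 Ω = 23 × 10^4.
2 → red
3 → orange
Multiplier 10^4 → yellow.
±10% tolerance → silver.

red, orange, yellow, silver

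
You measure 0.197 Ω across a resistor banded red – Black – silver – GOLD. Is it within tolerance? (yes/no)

Red → 2 (first significant figure)
Black → 0 (second significant figure)
Silver → ×0.01 multiplier
Gold → ±5% tolerance
20 × 0.01 = 0.2 Ω
Allowed range: 0.19 Ω to 0.21 Ω.
0.197 Ω lies inside that range.

yes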